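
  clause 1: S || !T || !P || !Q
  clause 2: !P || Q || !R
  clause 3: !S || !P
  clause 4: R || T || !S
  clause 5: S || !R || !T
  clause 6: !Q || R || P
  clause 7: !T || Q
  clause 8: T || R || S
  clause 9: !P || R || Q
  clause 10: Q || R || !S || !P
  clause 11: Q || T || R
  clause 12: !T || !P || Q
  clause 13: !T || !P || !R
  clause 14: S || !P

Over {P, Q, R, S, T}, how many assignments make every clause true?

There are 2^5 = 32 truth assignments over (P, Q, R, S, T).
Split on P. With P = true, the clauses containing P are satisfied and !P drops from the rest; 0 of the 2^4 = 16 assignments to the other variables satisfy what remains.
With P = false, by the same count on the reduced clause set, 5 assignments work.
(One model: P=F, Q=F, R=T, S=F, T=F.)
Total: 0 + 5 = 5.

5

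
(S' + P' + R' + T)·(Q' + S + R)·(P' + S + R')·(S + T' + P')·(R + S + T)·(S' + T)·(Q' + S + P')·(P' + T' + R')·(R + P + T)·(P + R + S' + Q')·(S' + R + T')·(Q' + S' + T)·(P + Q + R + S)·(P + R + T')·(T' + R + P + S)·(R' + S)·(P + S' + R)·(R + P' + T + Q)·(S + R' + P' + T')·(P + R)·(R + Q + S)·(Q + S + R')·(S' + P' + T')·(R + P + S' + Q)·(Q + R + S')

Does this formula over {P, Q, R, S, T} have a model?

Case S = 1:
From the singleton clause (T), T = 1.
From the singleton clause (R), R = 1.
From the singleton clause (P'), P = 0.
No clause remains; Q is free.
A satisfying assignment: P ↦ 0,  Q ↦ 1,  R ↦ 1,  S ↦ 1,  T ↦ 1.

Satisfiable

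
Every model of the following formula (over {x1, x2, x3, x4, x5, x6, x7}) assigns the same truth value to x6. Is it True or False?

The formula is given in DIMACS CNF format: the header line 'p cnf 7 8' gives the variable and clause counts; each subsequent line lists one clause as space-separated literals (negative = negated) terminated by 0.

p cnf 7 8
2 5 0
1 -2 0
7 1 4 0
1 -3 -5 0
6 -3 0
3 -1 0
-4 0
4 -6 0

False

Suppose x6 = True.
Unit clause (¬x4) forces x4 = False.
Now (x4) is unsatisfied and unit — conflict.
So every satisfying assignment has x6 = False.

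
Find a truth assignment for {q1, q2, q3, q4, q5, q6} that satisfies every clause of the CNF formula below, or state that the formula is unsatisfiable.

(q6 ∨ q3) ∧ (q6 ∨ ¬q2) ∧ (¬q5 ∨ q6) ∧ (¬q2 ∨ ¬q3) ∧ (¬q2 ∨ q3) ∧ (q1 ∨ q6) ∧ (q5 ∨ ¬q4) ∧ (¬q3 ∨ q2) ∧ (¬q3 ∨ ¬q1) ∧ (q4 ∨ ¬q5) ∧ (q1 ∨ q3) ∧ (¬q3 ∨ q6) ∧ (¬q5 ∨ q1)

Suppose q6 = True.
Suppose q2 = False.
From the singleton clause (¬q3), q3 = False.
From the singleton clause (q1), q1 = True.
Suppose q5 = False.
From the singleton clause (¬q4), q4 = False.
This assignment satisfies each clause.

q1=True; q2=False; q3=False; q4=False; q5=False; q6=True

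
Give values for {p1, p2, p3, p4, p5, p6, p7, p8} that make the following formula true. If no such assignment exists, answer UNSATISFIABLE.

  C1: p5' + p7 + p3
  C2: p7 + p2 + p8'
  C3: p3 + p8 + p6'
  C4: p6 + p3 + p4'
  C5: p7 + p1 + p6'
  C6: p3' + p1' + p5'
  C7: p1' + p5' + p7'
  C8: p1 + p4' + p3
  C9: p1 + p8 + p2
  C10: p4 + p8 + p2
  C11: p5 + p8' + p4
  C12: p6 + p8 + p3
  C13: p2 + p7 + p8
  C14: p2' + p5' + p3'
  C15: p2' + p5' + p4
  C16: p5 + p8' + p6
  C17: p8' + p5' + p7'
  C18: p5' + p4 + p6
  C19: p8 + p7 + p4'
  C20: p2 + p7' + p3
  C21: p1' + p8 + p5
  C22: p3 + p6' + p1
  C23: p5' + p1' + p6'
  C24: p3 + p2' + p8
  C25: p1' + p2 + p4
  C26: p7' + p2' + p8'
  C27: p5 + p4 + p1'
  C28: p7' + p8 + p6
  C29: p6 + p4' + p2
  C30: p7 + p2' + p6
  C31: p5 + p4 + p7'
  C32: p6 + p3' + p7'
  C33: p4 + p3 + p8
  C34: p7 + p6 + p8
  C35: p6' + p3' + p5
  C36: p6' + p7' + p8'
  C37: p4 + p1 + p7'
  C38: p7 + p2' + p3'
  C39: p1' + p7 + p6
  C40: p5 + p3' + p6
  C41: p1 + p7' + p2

Branch on p5: set p5 = 0.
Branch on p8: set p8 = 1.
From the singleton clause (p4), p4 = 1.
From the singleton clause (p6), p6 = 1.
From the singleton clause (p3'), p3 = 0.
From the singleton clause (p1), p1 = 1.
From the singleton clause (p7'), p7 = 0.
From the singleton clause (p2), p2 = 1.
All clauses are satisfied.

p1: 1; p2: 1; p3: 0; p4: 1; p5: 0; p6: 1; p7: 0; p8: 1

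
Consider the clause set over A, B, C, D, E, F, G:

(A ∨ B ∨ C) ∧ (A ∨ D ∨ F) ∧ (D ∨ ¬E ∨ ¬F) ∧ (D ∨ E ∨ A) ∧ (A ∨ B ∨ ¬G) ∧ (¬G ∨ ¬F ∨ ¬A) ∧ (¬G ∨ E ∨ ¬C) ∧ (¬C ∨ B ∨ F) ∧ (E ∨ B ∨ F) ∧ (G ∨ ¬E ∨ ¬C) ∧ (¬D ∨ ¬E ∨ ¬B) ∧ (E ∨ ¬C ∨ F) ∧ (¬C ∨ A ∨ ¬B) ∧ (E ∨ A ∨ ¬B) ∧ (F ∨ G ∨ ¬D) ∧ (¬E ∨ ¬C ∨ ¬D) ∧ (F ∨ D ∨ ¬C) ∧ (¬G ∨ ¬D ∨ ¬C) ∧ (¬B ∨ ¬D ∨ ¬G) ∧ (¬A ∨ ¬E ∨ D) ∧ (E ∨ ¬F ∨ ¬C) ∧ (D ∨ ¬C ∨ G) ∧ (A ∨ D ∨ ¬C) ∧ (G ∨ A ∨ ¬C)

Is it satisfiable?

Yes

Branch on A: set A = True.
Branch on G: set G = True.
From the singleton clause (¬F), F = False.
Branch on E: set E = False.
From the singleton clause (¬C), C = False.
From the singleton clause (B), B = True.
From the singleton clause (¬D), D = False.
Every clause now holds.
A satisfying assignment: A=True,  B=True,  C=False,  D=False,  E=False,  F=False,  G=True.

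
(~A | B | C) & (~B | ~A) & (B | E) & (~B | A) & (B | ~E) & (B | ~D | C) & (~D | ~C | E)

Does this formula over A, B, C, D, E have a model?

Suppose B = 0.
Unit clause (E) forces E = 1.
Now (~E) is unsatisfied and unit — conflict.
That branch fails; take B = 1 instead.
Unit clause (~A) forces A = 0.
Now (A) is unsatisfied and unit — conflict.
Either choice for B ends in contradiction.
No assignment satisfies every clause.

Unsatisfiable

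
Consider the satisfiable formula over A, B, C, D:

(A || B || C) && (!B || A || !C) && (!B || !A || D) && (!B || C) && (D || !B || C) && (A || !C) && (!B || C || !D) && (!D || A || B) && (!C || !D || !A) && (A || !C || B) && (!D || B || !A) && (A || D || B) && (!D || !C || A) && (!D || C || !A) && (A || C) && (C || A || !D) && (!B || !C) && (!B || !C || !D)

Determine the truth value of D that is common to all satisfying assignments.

False

Suppose D = true.
Branch on B: set B = false.
From the singleton clause (A), A = true.
That conflicts with the unit clause (!A).
So B must be the other value — set B = true.
From the singleton clause (C), C = true.
That conflicts with the unit clause (!C).
Neither B = true nor B = false works.
So every satisfying assignment has D = False.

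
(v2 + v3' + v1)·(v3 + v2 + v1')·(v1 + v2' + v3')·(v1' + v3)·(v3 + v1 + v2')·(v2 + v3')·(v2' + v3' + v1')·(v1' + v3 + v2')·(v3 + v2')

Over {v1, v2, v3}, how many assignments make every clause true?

1

There are 2^3 = 8 truth assignments over (v1, v2, v3).
Check each against the 9 clauses (columns in the order v1, v2, v3):
  F F F  ✓ satisfies all
  F F T  ✗ fails (v2 + v3' + v1)
  F T F  ✗ fails (v3 + v1 + v2')
  F T T  ✗ fails (v1 + v2' + v3')
  T F F  ✗ fails (v3 + v2 + v1')
  T F T  ✗ fails (v2 + v3')
  T T F  ✗ fails (v1' + v3)
  T T T  ✗ fails (v2' + v3' + v1')
1 of the 8 rows is a model.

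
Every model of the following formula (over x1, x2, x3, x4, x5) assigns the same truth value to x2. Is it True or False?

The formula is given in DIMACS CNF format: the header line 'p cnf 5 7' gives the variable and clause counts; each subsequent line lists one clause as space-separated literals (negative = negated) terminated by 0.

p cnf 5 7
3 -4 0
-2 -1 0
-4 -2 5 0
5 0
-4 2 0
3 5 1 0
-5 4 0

Suppose x2 = False.
Unit clause (x5) forces x5 = True.
Unit clause (¬x4) forces x4 = False.
But (x4) is also a unit clause — contradiction.
So every satisfying assignment has x2 = True.

True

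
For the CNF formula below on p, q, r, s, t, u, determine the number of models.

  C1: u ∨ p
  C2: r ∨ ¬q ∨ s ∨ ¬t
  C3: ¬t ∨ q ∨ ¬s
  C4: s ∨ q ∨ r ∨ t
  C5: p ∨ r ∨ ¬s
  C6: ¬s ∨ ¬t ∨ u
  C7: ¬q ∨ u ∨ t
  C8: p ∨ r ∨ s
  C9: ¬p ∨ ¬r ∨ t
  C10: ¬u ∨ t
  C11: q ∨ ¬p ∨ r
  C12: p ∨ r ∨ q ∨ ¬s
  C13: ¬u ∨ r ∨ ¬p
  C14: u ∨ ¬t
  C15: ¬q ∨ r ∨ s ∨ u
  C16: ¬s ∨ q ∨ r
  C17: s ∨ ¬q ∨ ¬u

4

There are 2^6 = 64 truth assignments over (p, q, r, s, t, u).
Split on t. With t = True, the clauses containing t are satisfied and ¬t drops from the rest; 4 of the 2^5 = 32 assignments to the other variables satisfy what remains.
With t = False, by the same count on the reduced clause set, 0 assignments work.
Total: 4 + 0 = 4.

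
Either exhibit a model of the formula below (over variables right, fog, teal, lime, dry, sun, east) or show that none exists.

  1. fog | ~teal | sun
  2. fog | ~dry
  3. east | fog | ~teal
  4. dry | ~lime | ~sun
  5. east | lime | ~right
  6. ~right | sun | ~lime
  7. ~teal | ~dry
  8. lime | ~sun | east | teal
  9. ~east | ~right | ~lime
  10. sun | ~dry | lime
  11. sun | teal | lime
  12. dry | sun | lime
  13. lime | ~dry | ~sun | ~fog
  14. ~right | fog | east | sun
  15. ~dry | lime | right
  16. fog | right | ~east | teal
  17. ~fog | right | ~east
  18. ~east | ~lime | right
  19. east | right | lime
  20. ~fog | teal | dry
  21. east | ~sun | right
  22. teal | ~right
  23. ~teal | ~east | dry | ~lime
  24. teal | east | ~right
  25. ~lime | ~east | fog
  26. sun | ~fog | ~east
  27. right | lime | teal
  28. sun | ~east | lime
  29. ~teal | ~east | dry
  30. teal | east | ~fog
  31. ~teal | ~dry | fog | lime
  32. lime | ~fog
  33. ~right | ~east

Try fog = 0.
Unit clause (~dry) forces dry = 0.
Try teal = 0.
Unit clause (~right) forces right = 0.
Unit clause (~east) forces east = 0.
Unit clause (lime) forces lime = 1.
Unit clause (~sun) forces sun = 0.
Every clause now holds.

right: 0, fog: 0, teal: 0, lime: 1, dry: 0, sun: 0, east: 0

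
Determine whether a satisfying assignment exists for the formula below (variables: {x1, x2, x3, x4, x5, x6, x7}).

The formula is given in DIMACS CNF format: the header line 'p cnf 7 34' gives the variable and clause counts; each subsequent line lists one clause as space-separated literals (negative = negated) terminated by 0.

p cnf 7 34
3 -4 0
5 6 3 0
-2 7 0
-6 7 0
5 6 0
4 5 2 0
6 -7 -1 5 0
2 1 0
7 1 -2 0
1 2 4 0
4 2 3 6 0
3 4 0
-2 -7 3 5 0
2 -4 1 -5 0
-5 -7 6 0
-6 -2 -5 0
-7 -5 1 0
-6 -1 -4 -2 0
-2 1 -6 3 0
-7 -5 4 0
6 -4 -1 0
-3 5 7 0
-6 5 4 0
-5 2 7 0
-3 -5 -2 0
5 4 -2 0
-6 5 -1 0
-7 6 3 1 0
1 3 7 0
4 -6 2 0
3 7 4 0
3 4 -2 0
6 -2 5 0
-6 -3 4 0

Suppose x3 = True.
Suppose x2 = True.
The clause (x7) is unit, so x7 = True.
The clause (¬x5) is unit, so x5 = False.
The clause (x6) is unit, so x6 = True.
The clause (x4) is unit, so x4 = True.
The clause (¬x1) is unit, so x1 = False.
All clauses are satisfied.
A satisfying assignment: x1: False; x2: True; x3: True; x4: True; x5: False; x6: True; x7: True.

Yes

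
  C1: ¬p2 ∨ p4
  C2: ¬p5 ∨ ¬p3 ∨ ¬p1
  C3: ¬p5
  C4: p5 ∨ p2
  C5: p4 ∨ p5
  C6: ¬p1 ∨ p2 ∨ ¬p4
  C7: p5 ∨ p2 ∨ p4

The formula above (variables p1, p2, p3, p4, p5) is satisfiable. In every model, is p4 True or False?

True

Suppose p4 = False.
The clause (¬p2) is unit, so p2 = False.
The clause (¬p5) is unit, so p5 = False.
Now (p5) is unsatisfied and unit — conflict.
So every satisfying assignment has p4 = True.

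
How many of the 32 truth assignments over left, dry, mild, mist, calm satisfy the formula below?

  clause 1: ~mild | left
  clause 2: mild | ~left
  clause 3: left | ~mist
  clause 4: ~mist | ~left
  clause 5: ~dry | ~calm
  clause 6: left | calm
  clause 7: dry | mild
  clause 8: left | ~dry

There are 2^5 = 32 truth assignments over (left, dry, mild, mist, calm).
Split on dry. With dry = 1, the clauses containing dry are satisfied and ~dry drops from the rest; 1 of the 2^4 = 16 assignments to the other variables satisfy what remains.
With dry = 0, by the same count on the reduced clause set, 2 assignments work.
(One model: left=T, dry=F, mild=T, mist=F, calm=F.)
Total: 1 + 2 = 3.

3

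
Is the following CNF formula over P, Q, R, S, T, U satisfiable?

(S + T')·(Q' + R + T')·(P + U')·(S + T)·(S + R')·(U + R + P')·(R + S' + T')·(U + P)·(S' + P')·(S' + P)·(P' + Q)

No, unsatisfiable

Branch on S: set S = 1.
(P') alone gives P = 0.
But (P) is also a unit clause — contradiction.
Backtrack on S: now try S = 0.
(T') alone gives T = 0.
But (T) is also a unit clause — contradiction.
Both values of S lead to a conflict.
No assignment satisfies every clause.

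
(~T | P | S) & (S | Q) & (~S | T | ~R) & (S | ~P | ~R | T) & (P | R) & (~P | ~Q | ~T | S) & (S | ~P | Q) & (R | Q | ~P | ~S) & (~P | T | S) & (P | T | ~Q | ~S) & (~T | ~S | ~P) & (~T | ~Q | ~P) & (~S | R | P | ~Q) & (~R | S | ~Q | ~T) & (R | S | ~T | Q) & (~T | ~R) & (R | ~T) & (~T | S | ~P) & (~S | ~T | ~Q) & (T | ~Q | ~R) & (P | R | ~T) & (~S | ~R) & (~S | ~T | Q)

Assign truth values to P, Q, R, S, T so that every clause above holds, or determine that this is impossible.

Branch on S: set S = 1.
(~R) alone gives R = 0.
(P) alone gives P = 1.
(Q) alone gives Q = 1.
(~T) alone gives T = 0.
Every clause now holds.

P ↦ 1; Q ↦ 1; R ↦ 0; S ↦ 1; T ↦ 0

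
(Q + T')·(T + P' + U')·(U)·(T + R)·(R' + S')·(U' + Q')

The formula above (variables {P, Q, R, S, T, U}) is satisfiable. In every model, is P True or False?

Suppose P = 1.
The clause (U) is unit, so U = 1.
The clause (T) is unit, so T = 1.
The clause (Q) is unit, so Q = 1.
Now (Q') is unsatisfied and unit — conflict.
So every satisfying assignment has P = False.

False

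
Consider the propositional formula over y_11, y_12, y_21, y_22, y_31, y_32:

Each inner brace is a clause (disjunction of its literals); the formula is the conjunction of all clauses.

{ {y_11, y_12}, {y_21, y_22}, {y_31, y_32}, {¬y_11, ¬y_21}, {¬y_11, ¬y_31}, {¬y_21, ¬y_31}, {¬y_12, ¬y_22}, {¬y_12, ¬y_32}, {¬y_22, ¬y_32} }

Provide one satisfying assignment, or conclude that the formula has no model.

Case y_11 = True:
The clause (¬y_21) is unit, so y_21 = False.
The clause (y_22) is unit, so y_22 = True.
The clause (¬y_31) is unit, so y_31 = False.
The clause (y_32) is unit, so y_32 = True.
But (¬y_32) is also a unit clause — contradiction.
That branch fails; take y_11 = False instead.
The clause (y_12) is unit, so y_12 = True.
The clause (¬y_22) is unit, so y_22 = False.
The clause (y_21) is unit, so y_21 = True.
The clause (¬y_31) is unit, so y_31 = False.
The clause (y_32) is unit, so y_32 = True.
But (¬y_32) is also a unit clause — contradiction.
Either choice for y_11 ends in contradiction.

UNSATISFIABLE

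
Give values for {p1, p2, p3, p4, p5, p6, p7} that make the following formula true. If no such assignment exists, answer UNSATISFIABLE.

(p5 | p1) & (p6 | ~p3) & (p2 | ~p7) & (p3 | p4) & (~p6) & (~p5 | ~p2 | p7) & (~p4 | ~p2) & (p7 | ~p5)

From the singleton clause (~p6), p6 = 0.
From the singleton clause (~p3), p3 = 0.
From the singleton clause (p4), p4 = 1.
From the singleton clause (~p2), p2 = 0.
From the singleton clause (~p7), p7 = 0.
From the singleton clause (~p5), p5 = 0.
From the singleton clause (p1), p1 = 1.
This assignment satisfies each clause.

p1: 1; p2: 0; p3: 0; p4: 1; p5: 0; p6: 0; p7: 0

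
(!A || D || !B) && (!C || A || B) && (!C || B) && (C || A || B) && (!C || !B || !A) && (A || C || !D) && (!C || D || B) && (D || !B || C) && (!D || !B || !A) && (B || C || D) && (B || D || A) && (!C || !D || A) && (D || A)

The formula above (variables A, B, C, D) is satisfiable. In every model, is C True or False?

False

Suppose C = true.
From the singleton clause (B), B = true.
From the singleton clause (!A), A = false.
From the singleton clause (!D), D = false.
Now (D) is unsatisfied and unit — conflict.
So every satisfying assignment has C = False.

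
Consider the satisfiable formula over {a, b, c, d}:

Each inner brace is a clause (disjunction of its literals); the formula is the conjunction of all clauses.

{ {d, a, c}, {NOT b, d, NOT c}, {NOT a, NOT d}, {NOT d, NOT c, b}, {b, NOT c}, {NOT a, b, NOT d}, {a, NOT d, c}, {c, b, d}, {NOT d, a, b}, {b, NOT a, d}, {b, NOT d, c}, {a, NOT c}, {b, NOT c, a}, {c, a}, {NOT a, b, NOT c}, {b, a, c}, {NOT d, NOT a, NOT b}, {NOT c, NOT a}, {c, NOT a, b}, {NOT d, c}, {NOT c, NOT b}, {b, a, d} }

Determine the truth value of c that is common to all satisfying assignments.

Suppose c = true.
(b) alone gives b = true.
That conflicts with the unit clause (NOT b).
So every satisfying assignment has c = False.

False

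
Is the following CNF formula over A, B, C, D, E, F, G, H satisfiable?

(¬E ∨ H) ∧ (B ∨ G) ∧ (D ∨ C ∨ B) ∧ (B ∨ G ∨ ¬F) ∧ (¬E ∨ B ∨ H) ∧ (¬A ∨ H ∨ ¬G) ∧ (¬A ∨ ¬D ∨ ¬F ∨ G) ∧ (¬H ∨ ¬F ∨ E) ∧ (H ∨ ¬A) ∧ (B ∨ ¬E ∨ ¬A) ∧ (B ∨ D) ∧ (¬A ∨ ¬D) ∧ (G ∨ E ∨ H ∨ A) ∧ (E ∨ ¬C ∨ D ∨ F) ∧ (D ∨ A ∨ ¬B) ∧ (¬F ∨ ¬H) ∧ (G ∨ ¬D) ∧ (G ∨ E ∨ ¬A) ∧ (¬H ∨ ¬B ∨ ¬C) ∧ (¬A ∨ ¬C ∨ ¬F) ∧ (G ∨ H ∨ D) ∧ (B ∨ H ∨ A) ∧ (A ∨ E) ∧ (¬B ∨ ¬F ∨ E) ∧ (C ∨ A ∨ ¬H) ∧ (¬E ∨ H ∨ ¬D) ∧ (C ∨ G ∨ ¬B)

Try E = False.
From the singleton clause (A), A = True.
From the singleton clause (H), H = True.
From the singleton clause (¬F), F = False.
From the singleton clause (¬D), D = False.
From the singleton clause (B), B = True.
From the singleton clause (¬C), C = False.
From the singleton clause (G), G = True.
Every clause now holds.
A satisfying assignment: A ↦ True, B ↦ True, C ↦ False, D ↦ False, E ↦ False, F ↦ False, G ↦ True, H ↦ True.

Satisfiable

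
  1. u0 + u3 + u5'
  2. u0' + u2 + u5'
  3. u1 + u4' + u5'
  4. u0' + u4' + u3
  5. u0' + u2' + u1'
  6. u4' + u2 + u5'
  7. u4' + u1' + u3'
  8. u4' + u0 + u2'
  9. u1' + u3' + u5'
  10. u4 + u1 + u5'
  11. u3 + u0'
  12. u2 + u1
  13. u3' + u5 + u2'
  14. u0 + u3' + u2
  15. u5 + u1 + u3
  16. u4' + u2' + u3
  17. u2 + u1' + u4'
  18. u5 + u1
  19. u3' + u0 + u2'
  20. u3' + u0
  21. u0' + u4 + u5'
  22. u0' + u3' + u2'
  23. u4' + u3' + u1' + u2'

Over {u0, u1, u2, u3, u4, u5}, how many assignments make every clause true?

There are 2^6 = 64 truth assignments over (u0, u1, u2, u3, u4, u5).
Split on u4. With u4 = 1, the clauses containing u4 are satisfied and u4' drops from the rest; 0 of the 2^5 = 32 assignments to the other variables satisfy what remains.
With u4 = 0, by the same count on the reduced clause set, 3 assignments work.
Total: 0 + 3 = 3.

3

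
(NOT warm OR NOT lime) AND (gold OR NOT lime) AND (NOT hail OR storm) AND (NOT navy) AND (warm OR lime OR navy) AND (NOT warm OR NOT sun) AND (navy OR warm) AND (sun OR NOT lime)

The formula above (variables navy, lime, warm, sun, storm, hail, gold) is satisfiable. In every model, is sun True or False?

False

Suppose sun = true.
From the singleton clause (NOT navy), navy = false.
From the singleton clause (NOT warm), warm = false.
Now (warm) is unsatisfied and unit — conflict.
So every satisfying assignment has sun = False.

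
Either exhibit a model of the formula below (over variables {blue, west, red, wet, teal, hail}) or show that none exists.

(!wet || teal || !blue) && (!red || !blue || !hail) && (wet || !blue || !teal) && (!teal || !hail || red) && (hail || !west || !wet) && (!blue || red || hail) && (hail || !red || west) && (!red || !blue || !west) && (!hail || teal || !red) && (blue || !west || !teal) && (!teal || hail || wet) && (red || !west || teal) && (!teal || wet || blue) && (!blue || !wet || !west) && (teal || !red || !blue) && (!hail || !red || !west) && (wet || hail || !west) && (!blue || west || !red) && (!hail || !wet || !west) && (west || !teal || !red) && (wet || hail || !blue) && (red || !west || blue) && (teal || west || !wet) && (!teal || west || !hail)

Try wet = false.
Try blue = true.
Unit clause (!teal) forces teal = false.
Unit clause (!red) forces red = false.
Unit clause (hail) forces hail = true.
Unit clause (!west) forces west = false.
Every clause now holds.

blue=true,  west=false,  red=false,  wet=false,  teal=false,  hail=true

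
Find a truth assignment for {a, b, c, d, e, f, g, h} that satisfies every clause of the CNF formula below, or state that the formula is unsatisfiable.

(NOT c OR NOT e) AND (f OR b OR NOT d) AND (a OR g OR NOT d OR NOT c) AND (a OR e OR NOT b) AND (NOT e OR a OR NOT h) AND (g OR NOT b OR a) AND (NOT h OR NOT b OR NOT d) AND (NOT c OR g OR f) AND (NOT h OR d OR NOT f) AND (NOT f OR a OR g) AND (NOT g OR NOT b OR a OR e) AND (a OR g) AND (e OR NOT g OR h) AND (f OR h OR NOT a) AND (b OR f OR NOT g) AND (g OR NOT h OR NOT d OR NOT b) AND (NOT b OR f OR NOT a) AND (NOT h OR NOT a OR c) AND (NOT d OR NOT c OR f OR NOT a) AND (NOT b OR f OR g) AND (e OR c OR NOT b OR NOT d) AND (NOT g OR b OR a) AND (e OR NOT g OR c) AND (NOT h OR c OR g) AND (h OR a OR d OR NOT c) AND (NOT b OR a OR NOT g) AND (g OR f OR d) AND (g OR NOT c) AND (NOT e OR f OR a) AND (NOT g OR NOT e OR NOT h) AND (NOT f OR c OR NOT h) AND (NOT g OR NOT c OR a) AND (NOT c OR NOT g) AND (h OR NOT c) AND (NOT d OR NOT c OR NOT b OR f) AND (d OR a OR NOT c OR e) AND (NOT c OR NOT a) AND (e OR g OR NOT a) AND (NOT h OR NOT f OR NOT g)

Suppose c = false.
Suppose a = true.
Unit clause (NOT h) forces h = false.
Unit clause (f) forces f = true.
Suppose e = true.
Every clause is now satisfied; b, d, g are unconstrained.

a: true,  b: false,  c: false,  d: true,  e: true,  f: true,  g: false,  h: false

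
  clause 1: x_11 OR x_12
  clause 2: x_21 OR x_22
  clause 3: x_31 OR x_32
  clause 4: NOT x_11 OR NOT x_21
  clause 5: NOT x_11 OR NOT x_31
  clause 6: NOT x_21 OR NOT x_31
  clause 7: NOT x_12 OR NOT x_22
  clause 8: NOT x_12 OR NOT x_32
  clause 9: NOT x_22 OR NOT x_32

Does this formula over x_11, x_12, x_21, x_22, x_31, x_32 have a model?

Case x_11 = true:
(NOT x_21) alone gives x_21 = false.
(x_22) alone gives x_22 = true.
(NOT x_31) alone gives x_31 = false.
(x_32) alone gives x_32 = true.
Now (NOT x_32) is unsatisfied and unit — conflict.
So x_11 must be the other value — set x_11 = false.
(x_12) alone gives x_12 = true.
(NOT x_22) alone gives x_22 = false.
(x_21) alone gives x_21 = true.
(NOT x_31) alone gives x_31 = false.
(x_32) alone gives x_32 = true.
Now (NOT x_32) is unsatisfied and unit — conflict.
Neither x_11 = true nor x_11 = false works.
No assignment satisfies every clause.

No, unsatisfiable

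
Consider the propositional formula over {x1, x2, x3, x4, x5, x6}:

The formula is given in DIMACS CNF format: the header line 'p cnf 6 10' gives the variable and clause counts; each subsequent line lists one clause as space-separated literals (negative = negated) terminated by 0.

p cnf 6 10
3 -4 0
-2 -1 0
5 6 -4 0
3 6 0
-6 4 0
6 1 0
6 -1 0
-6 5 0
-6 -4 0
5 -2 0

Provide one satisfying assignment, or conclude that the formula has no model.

Case x3 = True:
Case x2 = False:
Case x6 = False:
Unit clause (x1) forces x1 = True.
That conflicts with the unit clause (¬x1).
Backtrack on x6: now try x6 = True.
Unit clause (x4) forces x4 = True.
That conflicts with the unit clause (¬x4).
Both values of x6 lead to a conflict.
Backtrack on x2: now try x2 = True.
Unit clause (¬x1) forces x1 = False.
Unit clause (x6) forces x6 = True.
Unit clause (x4) forces x4 = True.
That conflicts with the unit clause (¬x4).
Both values of x2 lead to a conflict.
Backtrack on x3: now try x3 = False.
Unit clause (¬x4) forces x4 = False.
Unit clause (x6) forces x6 = True.
That conflicts with the unit clause (¬x6).
Both values of x3 lead to a conflict.

UNSATISFIABLE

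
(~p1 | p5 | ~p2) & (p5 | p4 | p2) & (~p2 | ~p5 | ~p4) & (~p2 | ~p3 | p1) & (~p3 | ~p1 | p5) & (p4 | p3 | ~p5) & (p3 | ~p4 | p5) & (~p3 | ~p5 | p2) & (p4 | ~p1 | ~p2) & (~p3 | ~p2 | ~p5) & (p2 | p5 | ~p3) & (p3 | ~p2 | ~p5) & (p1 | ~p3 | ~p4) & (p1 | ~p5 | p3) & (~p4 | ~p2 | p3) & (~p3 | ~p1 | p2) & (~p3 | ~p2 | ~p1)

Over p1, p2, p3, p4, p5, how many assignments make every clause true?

2

There are 2^5 = 32 truth assignments over (p1, p2, p3, p4, p5).
Split on p2. With p2 = 1, the clauses containing p2 are satisfied and ~p2 drops from the rest; 1 of the 2^4 = 16 assignments to the other variables satisfy what remains.
With p2 = 0, by the same count on the reduced clause set, 1 assignment works.
(One model: p1=F, p2=T, p3=F, p4=F, p5=F.)
Total: 1 + 1 = 2.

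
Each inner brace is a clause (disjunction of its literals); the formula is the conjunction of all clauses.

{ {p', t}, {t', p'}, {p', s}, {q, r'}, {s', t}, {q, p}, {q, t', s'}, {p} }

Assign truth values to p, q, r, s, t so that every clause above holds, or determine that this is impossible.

UNSATISFIABLE

From the singleton clause (p), p = 1.
From the singleton clause (t), t = 1.
That conflicts with the unit clause (t').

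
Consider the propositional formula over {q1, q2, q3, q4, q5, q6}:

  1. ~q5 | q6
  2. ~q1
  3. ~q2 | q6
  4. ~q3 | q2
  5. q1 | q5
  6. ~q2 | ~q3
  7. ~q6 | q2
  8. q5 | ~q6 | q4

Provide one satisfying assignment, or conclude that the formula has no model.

q1: 0, q2: 1, q3: 0, q4: 0, q5: 1, q6: 1

From the singleton clause (~q1), q1 = 0.
From the singleton clause (q5), q5 = 1.
From the singleton clause (q6), q6 = 1.
From the singleton clause (q2), q2 = 1.
From the singleton clause (~q3), q3 = 0.
Every clause is now satisfied; q4 is unconstrained.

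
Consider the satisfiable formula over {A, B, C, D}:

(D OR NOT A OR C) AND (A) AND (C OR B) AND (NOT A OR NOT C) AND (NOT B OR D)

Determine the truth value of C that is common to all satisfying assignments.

Suppose C = true.
Unit clause (A) forces A = true.
But (NOT A) is also a unit clause — contradiction.
So every satisfying assignment has C = False.

False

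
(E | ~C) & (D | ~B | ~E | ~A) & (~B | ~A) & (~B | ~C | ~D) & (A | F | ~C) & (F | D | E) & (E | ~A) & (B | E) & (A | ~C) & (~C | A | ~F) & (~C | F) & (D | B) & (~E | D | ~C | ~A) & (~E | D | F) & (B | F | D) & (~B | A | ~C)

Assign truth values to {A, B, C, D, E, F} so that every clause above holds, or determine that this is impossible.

A=0,  B=0,  C=0,  D=1,  E=1,  F=1

Try E = 1.
Try B = 0.
Unit clause (D) forces D = 1.
Try A = 0.
Unit clause (~C) forces C = 0.
Every clause is now satisfied; F is unconstrained.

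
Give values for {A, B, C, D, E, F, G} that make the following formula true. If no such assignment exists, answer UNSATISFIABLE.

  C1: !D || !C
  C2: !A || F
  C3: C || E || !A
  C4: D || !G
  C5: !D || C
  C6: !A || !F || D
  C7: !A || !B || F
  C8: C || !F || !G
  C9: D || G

UNSATISFIABLE

Branch on D: set D = false.
(!G) alone gives G = false.
That conflicts with the unit clause (G).
Backtrack on D: now try D = true.
(!C) alone gives C = false.
That conflicts with the unit clause (C).
Either choice for D ends in contradiction.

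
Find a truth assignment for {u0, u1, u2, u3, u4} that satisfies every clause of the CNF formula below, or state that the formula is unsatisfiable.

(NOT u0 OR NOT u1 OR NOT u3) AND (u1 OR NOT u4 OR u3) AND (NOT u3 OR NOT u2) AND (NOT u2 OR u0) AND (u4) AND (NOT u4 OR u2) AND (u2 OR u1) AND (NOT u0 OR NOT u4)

The clause (u4) is unit, so u4 = true.
The clause (u2) is unit, so u2 = true.
The clause (NOT u3) is unit, so u3 = false.
The clause (u1) is unit, so u1 = true.
The clause (u0) is unit, so u0 = true.
That conflicts with the unit clause (NOT u0).

UNSATISFIABLE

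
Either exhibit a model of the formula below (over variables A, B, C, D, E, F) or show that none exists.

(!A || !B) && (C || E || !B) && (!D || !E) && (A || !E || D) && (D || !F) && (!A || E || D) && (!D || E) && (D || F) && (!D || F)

Case A = false:
Case D = false:
The clause (!E) is unit, so E = false.
The clause (!F) is unit, so F = false.
That conflicts with the unit clause (F).
That branch fails; take D = true instead.
The clause (!E) is unit, so E = false.
That conflicts with the unit clause (E).
Neither D = true nor D = false works.
That branch fails; take A = true instead.
The clause (!B) is unit, so B = false.
Case D = false:
The clause (!F) is unit, so F = false.
That conflicts with the unit clause (F).
That branch fails; take D = true instead.
The clause (!E) is unit, so E = false.
That conflicts with the unit clause (E).
Neither D = true nor D = false works.
Neither A = true nor A = false works.

UNSATISFIABLE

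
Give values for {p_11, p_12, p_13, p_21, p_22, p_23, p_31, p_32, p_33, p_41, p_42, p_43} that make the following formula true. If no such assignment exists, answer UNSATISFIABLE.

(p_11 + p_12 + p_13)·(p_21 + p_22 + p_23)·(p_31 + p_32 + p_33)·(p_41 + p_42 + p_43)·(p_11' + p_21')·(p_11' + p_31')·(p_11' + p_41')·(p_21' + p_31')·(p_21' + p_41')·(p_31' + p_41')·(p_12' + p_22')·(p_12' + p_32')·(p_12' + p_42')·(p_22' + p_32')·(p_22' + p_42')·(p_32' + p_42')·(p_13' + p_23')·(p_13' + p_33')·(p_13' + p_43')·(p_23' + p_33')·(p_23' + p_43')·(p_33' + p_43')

Try p_11 = 0.
Try p_12 = 1.
Unit clause (p_22') forces p_22 = 0.
Unit clause (p_32') forces p_32 = 0.
Unit clause (p_42') forces p_42 = 0.
Try p_21 = 1.
Unit clause (p_31') forces p_31 = 0.
Unit clause (p_33) forces p_33 = 1.
Unit clause (p_41') forces p_41 = 0.
Unit clause (p_43) forces p_43 = 1.
But (p_43') is also a unit clause — contradiction.
So p_21 must be the other value — set p_21 = 0.
Unit clause (p_23) forces p_23 = 1.
Unit clause (p_13') forces p_13 = 0.
Unit clause (p_33') forces p_33 = 0.
Unit clause (p_31) forces p_31 = 1.
Unit clause (p_41') forces p_41 = 0.
Unit clause (p_43) forces p_43 = 1.
But (p_43') is also a unit clause — contradiction.
Both values of p_21 lead to a conflict.
So p_12 must be the other value — set p_12 = 0.
Unit clause (p_13) forces p_13 = 1.
Unit clause (p_23') forces p_23 = 0.
Unit clause (p_33') forces p_33 = 0.
Unit clause (p_43') forces p_43 = 0.
Try p_21 = 1.
Unit clause (p_31') forces p_31 = 0.
Unit clause (p_32) forces p_32 = 1.
Unit clause (p_41') forces p_41 = 0.
Unit clause (p_42) forces p_42 = 1.
But (p_42') is also a unit clause — contradiction.
So p_21 must be the other value — set p_21 = 0.
Unit clause (p_22) forces p_22 = 1.
Unit clause (p_32') forces p_32 = 0.
Unit clause (p_31) forces p_31 = 1.
Unit clause (p_41') forces p_41 = 0.
Unit clause (p_42) forces p_42 = 1.
But (p_42') is also a unit clause — contradiction.
Both values of p_21 lead to a conflict.
Both values of p_12 lead to a conflict.
So p_11 must be the other value — set p_11 = 1.
Unit clause (p_21') forces p_21 = 0.
Unit clause (p_31') forces p_31 = 0.
Unit clause (p_41') forces p_41 = 0.
Try p_22 = 1.
Unit clause (p_12') forces p_12 = 0.
Unit clause (p_32') forces p_32 = 0.
Unit clause (p_33) forces p_33 = 1.
Unit clause (p_42') forces p_42 = 0.
Unit clause (p_43) forces p_43 = 1.
But (p_43') is also a unit clause — contradiction.
So p_22 must be the other value — set p_22 = 0.
Unit clause (p_23) forces p_23 = 1.
Unit clause (p_13') forces p_13 = 0.
Unit clause (p_33') forces p_33 = 0.
Unit clause (p_32) forces p_32 = 1.
Unit clause (p_12') forces p_12 = 0.
Unit clause (p_42') forces p_42 = 0.
Unit clause (p_43) forces p_43 = 1.
But (p_43') is also a unit clause — contradiction.
Both values of p_22 lead to a conflict.
Both values of p_11 lead to a conflict.

UNSATISFIABLE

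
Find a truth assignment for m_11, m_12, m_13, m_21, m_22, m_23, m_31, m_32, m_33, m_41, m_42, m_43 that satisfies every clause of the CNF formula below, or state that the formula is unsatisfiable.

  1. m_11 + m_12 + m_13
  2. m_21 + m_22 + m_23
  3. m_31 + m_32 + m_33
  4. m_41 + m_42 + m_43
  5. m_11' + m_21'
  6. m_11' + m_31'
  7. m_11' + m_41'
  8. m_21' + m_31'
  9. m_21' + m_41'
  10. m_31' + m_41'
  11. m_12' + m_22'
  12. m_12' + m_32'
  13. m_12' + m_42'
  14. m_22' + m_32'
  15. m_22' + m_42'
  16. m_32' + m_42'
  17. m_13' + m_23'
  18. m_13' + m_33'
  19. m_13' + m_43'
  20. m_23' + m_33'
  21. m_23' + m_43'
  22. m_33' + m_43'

UNSATISFIABLE

Try m_11 = 0.
Try m_12 = 1.
Unit clause (m_22') forces m_22 = 0.
Unit clause (m_32') forces m_32 = 0.
Unit clause (m_42') forces m_42 = 0.
Try m_21 = 1.
Unit clause (m_31') forces m_31 = 0.
Unit clause (m_33) forces m_33 = 1.
Unit clause (m_41') forces m_41 = 0.
Unit clause (m_43) forces m_43 = 1.
That conflicts with the unit clause (m_43').
So m_21 must be the other value — set m_21 = 0.
Unit clause (m_23) forces m_23 = 1.
Unit clause (m_13') forces m_13 = 0.
Unit clause (m_33') forces m_33 = 0.
Unit clause (m_31) forces m_31 = 1.
Unit clause (m_41') forces m_41 = 0.
Unit clause (m_43) forces m_43 = 1.
That conflicts with the unit clause (m_43').
Neither m_21 = 1 nor m_21 = 0 works.
So m_12 must be the other value — set m_12 = 0.
Unit clause (m_13) forces m_13 = 1.
Unit clause (m_23') forces m_23 = 0.
Unit clause (m_33') forces m_33 = 0.
Unit clause (m_43') forces m_43 = 0.
Try m_21 = 1.
Unit clause (m_31') forces m_31 = 0.
Unit clause (m_32) forces m_32 = 1.
Unit clause (m_41') forces m_41 = 0.
Unit clause (m_42) forces m_42 = 1.
That conflicts with the unit clause (m_42').
So m_21 must be the other value — set m_21 = 0.
Unit clause (m_22) forces m_22 = 1.
Unit clause (m_32') forces m_32 = 0.
Unit clause (m_31) forces m_31 = 1.
Unit clause (m_41') forces m_41 = 0.
Unit clause (m_42) forces m_42 = 1.
That conflicts with the unit clause (m_42').
Neither m_21 = 1 nor m_21 = 0 works.
Neither m_12 = 1 nor m_12 = 0 works.
So m_11 must be the other value — set m_11 = 1.
Unit clause (m_21') forces m_21 = 0.
Unit clause (m_31') forces m_31 = 0.
Unit clause (m_41') forces m_41 = 0.
Try m_22 = 1.
Unit clause (m_12') forces m_12 = 0.
Unit clause (m_32') forces m_32 = 0.
Unit clause (m_33) forces m_33 = 1.
Unit clause (m_42') forces m_42 = 0.
Unit clause (m_43) forces m_43 = 1.
That conflicts with the unit clause (m_43').
So m_22 must be the other value — set m_22 = 0.
Unit clause (m_23) forces m_23 = 1.
Unit clause (m_13') forces m_13 = 0.
Unit clause (m_33') forces m_33 = 0.
Unit clause (m_32) forces m_32 = 1.
Unit clause (m_12') forces m_12 = 0.
Unit clause (m_42') forces m_42 = 0.
Unit clause (m_43) forces m_43 = 1.
That conflicts with the unit clause (m_43').
Neither m_22 = 1 nor m_22 = 0 works.
Neither m_11 = 1 nor m_11 = 0 works.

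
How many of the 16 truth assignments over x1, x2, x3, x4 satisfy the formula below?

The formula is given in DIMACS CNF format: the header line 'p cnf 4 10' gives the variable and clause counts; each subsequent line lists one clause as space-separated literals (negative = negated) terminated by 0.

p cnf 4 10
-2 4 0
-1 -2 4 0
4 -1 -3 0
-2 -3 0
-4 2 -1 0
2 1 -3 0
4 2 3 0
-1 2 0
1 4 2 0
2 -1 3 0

3

There are 2^4 = 16 truth assignments over (x1, x2, x3, x4).
Check each against the 10 clauses (columns in the order x1, x2, x3, x4):
  F F F F  ✗ fails (x4 ∨ x2 ∨ x3)
  F F F T  ✓ satisfies all
  F F T F  ✗ fails (x2 ∨ x1 ∨ ¬x3)
  F F T T  ✗ fails (x2 ∨ x1 ∨ ¬x3)
  F T F F  ✗ fails (¬x2 ∨ x4)
  F T F T  ✓ satisfies all
  F T T F  ✗ fails (¬x2 ∨ x4)
  F T T T  ✗ fails (¬x2 ∨ ¬x3)
  T F F F  ✗ fails (x4 ∨ x2 ∨ x3)
  T F F T  ✗ fails (¬x4 ∨ x2 ∨ ¬x1)
  T F T F  ✗ fails (x4 ∨ ¬x1 ∨ ¬x3)
  T F T T  ✗ fails (¬x4 ∨ x2 ∨ ¬x1)
  T T F F  ✗ fails (¬x2 ∨ x4)
  T T F T  ✓ satisfies all
  T T T F  ✗ fails (¬x2 ∨ x4)
  T T T T  ✗ fails (¬x2 ∨ ¬x3)
3 of the 16 rows are models.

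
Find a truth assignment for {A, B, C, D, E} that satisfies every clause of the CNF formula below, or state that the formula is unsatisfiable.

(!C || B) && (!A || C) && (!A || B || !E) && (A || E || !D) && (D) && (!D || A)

A=true,  B=true,  C=true,  D=true,  E=true

(D) alone gives D = true.
(A) alone gives A = true.
(C) alone gives C = true.
(B) alone gives B = true.
All clauses hold; E can take either value.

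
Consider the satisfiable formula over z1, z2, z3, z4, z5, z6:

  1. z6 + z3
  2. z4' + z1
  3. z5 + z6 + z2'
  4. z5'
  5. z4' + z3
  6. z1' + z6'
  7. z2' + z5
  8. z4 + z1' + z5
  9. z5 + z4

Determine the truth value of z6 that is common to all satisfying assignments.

Suppose z6 = 1.
(z5') alone gives z5 = 0.
(z1') alone gives z1 = 0.
(z4') alone gives z4 = 0.
That conflicts with the unit clause (z4).
So every satisfying assignment has z6 = False.

False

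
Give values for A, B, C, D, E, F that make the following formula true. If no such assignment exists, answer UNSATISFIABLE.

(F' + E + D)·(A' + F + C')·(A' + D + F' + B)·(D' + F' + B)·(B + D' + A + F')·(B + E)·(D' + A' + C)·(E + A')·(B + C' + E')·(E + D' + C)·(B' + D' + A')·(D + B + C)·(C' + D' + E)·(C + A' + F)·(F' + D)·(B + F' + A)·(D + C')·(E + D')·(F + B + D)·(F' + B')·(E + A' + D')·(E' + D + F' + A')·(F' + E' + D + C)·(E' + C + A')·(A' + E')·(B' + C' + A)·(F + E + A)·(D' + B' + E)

A: 0; B: 1; C: 0; D: 0; E: 1; F: 0

Case B = 1:
Unit clause (F') forces F = 0.
Case A = 0:
Unit clause (C') forces C = 0.
Unit clause (E) forces E = 1.
Every clause is now satisfied; D is unconstrained.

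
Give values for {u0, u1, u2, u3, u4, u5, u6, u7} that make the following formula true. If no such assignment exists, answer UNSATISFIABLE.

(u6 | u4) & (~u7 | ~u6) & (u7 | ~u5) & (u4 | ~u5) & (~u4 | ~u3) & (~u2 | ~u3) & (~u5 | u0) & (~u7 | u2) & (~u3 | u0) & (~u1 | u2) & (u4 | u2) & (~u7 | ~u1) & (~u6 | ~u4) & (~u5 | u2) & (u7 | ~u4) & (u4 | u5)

u0: 1; u1: 0; u2: 1; u3: 0; u4: 1; u5: 0; u6: 0; u7: 1

Branch on u6: set u6 = 0.
From the singleton clause (u4), u4 = 1.
From the singleton clause (~u3), u3 = 0.
From the singleton clause (u7), u7 = 1.
From the singleton clause (u2), u2 = 1.
From the singleton clause (~u1), u1 = 0.
Branch on u5: set u5 = 0.
All clauses hold; u0 can take either value.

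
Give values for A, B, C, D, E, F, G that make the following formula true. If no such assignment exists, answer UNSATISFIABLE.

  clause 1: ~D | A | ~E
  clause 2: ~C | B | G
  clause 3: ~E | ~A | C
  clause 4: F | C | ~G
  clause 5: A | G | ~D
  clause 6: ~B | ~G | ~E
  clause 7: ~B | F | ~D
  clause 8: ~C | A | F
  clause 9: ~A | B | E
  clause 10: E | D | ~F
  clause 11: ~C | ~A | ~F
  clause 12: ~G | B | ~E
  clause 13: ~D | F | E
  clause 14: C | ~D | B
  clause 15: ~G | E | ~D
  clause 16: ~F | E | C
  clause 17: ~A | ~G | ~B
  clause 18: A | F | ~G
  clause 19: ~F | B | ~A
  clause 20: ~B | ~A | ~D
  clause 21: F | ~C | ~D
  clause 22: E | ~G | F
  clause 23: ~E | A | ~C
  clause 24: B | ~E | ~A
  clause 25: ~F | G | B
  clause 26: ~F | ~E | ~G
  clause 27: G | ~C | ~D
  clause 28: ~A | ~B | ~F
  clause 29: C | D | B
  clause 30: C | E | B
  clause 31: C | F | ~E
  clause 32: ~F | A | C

Case D = 0:
Case E = 0:
The clause (~F) is unit, so F = 0.
The clause (~G) is unit, so G = 0.
Case C = 0:
The clause (B) is unit, so B = 1.
All clauses hold; A can take either value.

A ↦ 1, B ↦ 1, C ↦ 0, D ↦ 0, E ↦ 0, F ↦ 0, G ↦ 0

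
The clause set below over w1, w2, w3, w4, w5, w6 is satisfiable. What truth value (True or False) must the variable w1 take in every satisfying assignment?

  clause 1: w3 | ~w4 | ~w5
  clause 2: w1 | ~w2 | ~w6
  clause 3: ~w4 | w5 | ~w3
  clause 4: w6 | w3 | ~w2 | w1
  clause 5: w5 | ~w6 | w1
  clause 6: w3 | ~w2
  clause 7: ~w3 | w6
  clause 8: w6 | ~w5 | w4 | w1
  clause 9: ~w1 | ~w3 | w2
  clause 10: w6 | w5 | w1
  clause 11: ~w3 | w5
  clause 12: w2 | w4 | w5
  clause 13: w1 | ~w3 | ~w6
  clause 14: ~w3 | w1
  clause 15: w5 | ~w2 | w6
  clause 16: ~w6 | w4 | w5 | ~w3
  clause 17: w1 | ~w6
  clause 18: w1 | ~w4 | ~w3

True

Suppose w1 = 0.
The clause (~w3) is unit, so w3 = 0.
The clause (~w2) is unit, so w2 = 0.
The clause (~w6) is unit, so w6 = 0.
The clause (w5) is unit, so w5 = 1.
The clause (~w4) is unit, so w4 = 0.
But (w4) is also a unit clause — contradiction.
So every satisfying assignment has w1 = True.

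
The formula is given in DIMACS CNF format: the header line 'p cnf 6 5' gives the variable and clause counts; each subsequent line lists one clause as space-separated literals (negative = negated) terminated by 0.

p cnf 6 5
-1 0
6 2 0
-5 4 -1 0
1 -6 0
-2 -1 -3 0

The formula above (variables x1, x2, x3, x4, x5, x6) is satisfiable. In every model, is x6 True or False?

False

Suppose x6 = True.
From the singleton clause (¬x1), x1 = False.
That conflicts with the unit clause (x1).
So every satisfying assignment has x6 = False.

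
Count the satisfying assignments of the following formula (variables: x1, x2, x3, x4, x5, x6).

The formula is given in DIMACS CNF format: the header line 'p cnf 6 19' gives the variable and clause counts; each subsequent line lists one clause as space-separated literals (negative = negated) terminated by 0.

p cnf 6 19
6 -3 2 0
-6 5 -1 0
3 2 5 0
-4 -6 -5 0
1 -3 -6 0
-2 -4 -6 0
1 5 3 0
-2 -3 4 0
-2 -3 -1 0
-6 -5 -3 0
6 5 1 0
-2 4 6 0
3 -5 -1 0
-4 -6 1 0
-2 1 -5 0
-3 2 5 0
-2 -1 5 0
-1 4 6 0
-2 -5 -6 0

3

There are 2^6 = 64 truth assignments over (x1, x2, x3, x4, x5, x6).
Split on x4. With x4 = True, the clauses containing x4 are satisfied and ¬x4 drops from the rest; 1 of the 2^5 = 32 assignments to the other variables satisfy what remains.
With x4 = False, by the same count on the reduced clause set, 2 assignments work.
(One model: x1=F, x2=F, x3=F, x4=F, x5=T, x6=F.)
Total: 1 + 2 = 3.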